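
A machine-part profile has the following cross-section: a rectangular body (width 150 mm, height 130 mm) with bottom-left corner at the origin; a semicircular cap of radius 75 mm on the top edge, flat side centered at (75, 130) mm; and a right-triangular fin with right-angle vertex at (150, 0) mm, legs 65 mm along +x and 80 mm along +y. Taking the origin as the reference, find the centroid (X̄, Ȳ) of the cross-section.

X̄ = 83.12 mm, Ȳ = 89.43 mm

rectangular body: A = 150 × 130 = 19500.00, centroid at (75.00, 65.00).
semicircular top: A = ½π·75² = 8835.73, centroid at (75.00, 161.83).
triangular fin: A = ½·65·80 = 2600.00, centroid at (171.67, 26.67).
ΣA = 30935.73 mm²
ΣAX̄ = (19500.00)(75.00) + (8835.73)(75.00) + (2600.00)(171.67) = 2571513.03 mm³
ΣAȲ = (19500.00)(65.00) + (8835.73)(161.83) + (2600.00)(26.67) = 2766728.15 mm³
X̄ = 2571513.03 / 30935.73 = 83.12 mm
Ȳ = 2766728.15 / 30935.73 = 89.43 mm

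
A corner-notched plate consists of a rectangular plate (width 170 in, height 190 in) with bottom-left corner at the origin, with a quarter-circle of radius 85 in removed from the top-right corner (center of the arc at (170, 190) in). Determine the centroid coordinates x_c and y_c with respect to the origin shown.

plate: A = 170 × 190 = 32300.00, centroid at (85.00, 95.00).
removed quarter-circle: A = −¼π·85² = -5674.50, centroid at (133.92, 153.92).
ΣA = 26625.50 in²
ΣAx_c = (32300.00)(85.00) + (-5674.50)(133.92) = 1985543.04 in³
ΣAy_c = (32300.00)(95.00) + (-5674.50)(153.92) = 2195053.00 in³
x_c = 1985543.04 / 26625.50 = 74.57 in
y_c = 2195053.00 / 26625.50 = 82.44 in

x_c = 74.57 in, y_c = 82.44 in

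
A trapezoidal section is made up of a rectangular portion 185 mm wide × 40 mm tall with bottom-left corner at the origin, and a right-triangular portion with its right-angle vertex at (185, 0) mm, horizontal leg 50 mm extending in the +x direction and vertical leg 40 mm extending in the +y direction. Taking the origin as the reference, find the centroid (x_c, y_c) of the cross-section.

rectangular portion: A = 185 × 40 = 7400.00, centroid at (92.50, 20.00).
triangular portion: A = ½·50·40 = 1000.00, centroid at (201.67, 13.33).
ΣA = 8400.00 mm², ΣAx_c = 886166.67 mm³, ΣAy_c = 161333.33 mm³.
x_c = 886166.67/8400.00 = 105.50 mm; y_c = 161333.33/8400.00 = 19.21 mm.

x_c = 105.50 mm, y_c = 19.21 mm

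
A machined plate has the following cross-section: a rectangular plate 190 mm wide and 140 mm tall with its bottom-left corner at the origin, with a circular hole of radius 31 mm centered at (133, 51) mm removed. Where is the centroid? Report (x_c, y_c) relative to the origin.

x_c = 90.13 mm, y_c = 72.43 mm

Part | A | x̄ᵢ | ȳᵢ | A·x̄ᵢ | A·ȳᵢ
plate | 26600.00 | 95.00 | 70.00 | 2527000.00 | 1862000.00
hole | -3019.07 | 133.00 | 51.00 | -401536.38 | -153972.60
Σ | 23580.93 |  |  | 2125463.62 | 1708027.40
x_c = 2125463.62 / 23580.93 = 90.13 mm
y_c = 1708027.40 / 23580.93 = 72.43 mm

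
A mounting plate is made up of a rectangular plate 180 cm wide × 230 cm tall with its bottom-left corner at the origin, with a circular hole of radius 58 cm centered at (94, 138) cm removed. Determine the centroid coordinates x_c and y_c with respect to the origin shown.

plate: A = 180 × 230 = 41400.00, centroid at (90.00, 115.00).
hole: A = −π·58² = -10568.32, centroid at (94.00, 138.00).
ΣA = 30831.68 cm²
ΣAx_c = (41400.00)(90.00) + (-10568.32)(94.00) = 2732578.14 cm³
ΣAy_c = (41400.00)(115.00) + (-10568.32)(138.00) = 3302572.16 cm³
x_c = 2732578.14 / 30831.68 = 88.63 cm
y_c = 3302572.16 / 30831.68 = 107.12 cm

x_c = 88.63 cm, y_c = 107.12 cm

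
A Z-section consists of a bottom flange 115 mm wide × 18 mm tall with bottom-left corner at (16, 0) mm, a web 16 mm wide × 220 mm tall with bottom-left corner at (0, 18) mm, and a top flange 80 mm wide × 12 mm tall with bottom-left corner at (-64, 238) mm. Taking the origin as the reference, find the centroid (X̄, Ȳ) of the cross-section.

X̄ = 24.01 mm, Ȳ = 107.39 mm

bottom flange: A = 115 × 18 = 2070.00, centroid at (73.50, 9.00).
web: A = 16 × 220 = 3520.00, centroid at (8.00, 128.00).
top flange: A = 80 × 12 = 960.00, centroid at (-24.00, 244.00).
ΣA = 6550.00 mm²
ΣAX̄ = (2070.00)(73.50) + (3520.00)(8.00) + (960.00)(-24.00) = 157265.00 mm³
ΣAȲ = (2070.00)(9.00) + (3520.00)(128.00) + (960.00)(244.00) = 703430.00 mm³
X̄ = 157265.00 / 6550.00 = 24.01 mm
Ȳ = 703430.00 / 6550.00 = 107.39 mm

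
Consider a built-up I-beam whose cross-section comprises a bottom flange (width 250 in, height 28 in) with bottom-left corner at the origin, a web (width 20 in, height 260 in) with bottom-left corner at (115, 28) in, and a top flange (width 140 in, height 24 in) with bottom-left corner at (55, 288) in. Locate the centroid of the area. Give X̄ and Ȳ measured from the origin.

X̄ = 125.00 in, Ȳ = 123.88 in

bottom flange: A = 250 × 28 = 7000.00, centroid at (125.00, 14.00).
web: A = 20 × 260 = 5200.00, centroid at (125.00, 158.00).
top flange: A = 140 × 24 = 3360.00, centroid at (125.00, 300.00).
ΣA = 15560.00 in²
ΣAX̄ = (7000.00)(125.00) + (5200.00)(125.00) + (3360.00)(125.00) = 1945000.00 in³
ΣAȲ = (7000.00)(14.00) + (5200.00)(158.00) + (3360.00)(300.00) = 1927600.00 in³
X̄ = 1945000.00 / 15560.00 = 125.00 in
Ȳ = 1927600.00 / 15560.00 = 123.88 in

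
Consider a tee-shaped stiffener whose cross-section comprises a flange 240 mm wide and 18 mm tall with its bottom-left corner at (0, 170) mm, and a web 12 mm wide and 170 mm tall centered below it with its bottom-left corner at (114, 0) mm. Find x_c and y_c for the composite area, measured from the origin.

Part | A | x̄ᵢ | ȳᵢ | A·x̄ᵢ | A·ȳᵢ
web | 2040.00 | 120.00 | 85.00 | 244800.00 | 173400.00
flange | 4320.00 | 120.00 | 179.00 | 518400.00 | 773280.00
Σ | 6360.00 |  |  | 763200.00 | 946680.00
x_c = 763200.00 / 6360.00 = 120.00 mm
y_c = 946680.00 / 6360.00 = 148.85 mm

x_c = 120.00 mm, y_c = 148.85 mm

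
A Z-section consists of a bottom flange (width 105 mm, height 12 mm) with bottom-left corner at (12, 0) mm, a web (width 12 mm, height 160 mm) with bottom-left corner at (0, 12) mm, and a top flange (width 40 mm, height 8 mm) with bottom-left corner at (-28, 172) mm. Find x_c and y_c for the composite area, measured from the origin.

Part | A | x̄ᵢ | ȳᵢ | A·x̄ᵢ | A·ȳᵢ
bottom flange | 1260.00 | 64.50 | 6.00 | 81270.00 | 7560.00
web | 1920.00 | 6.00 | 92.00 | 11520.00 | 176640.00
top flange | 320.00 | -8.00 | 176.00 | -2560.00 | 56320.00
Σ | 3500.00 |  |  | 90230.00 | 240520.00
x_c = 90230.00 / 3500.00 = 25.78 mm
y_c = 240520.00 / 3500.00 = 68.72 mm

x_c = 25.78 mm, y_c = 68.72 mm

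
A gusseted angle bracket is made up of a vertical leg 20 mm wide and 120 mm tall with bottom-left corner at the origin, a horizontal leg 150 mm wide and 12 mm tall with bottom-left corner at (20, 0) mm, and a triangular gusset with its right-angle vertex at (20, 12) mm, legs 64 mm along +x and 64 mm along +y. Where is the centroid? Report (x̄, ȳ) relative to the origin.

Part | A | x̄ᵢ | ȳᵢ | A·x̄ᵢ | A·ȳᵢ
vertical leg | 2400.00 | 10.00 | 60.00 | 24000.00 | 144000.00
horizontal leg | 1800.00 | 95.00 | 6.00 | 171000.00 | 10800.00
gusset | 2048.00 | 41.33 | 33.33 | 84650.67 | 68266.67
Σ | 6248.00 |  |  | 279650.67 | 223066.67
x̄ = 279650.67 / 6248.00 = 44.76 mm
ȳ = 223066.67 / 6248.00 = 35.70 mm

x̄ = 44.76 mm, ȳ = 35.70 mm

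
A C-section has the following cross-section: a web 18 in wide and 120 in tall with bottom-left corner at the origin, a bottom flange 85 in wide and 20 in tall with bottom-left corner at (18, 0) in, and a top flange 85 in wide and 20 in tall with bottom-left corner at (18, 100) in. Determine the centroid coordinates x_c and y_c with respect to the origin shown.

web: A = 18 × 120 = 2160.00, centroid at (9.00, 60.00).
bottom flange: A = 85 × 20 = 1700.00, centroid at (60.50, 10.00).
top flange: A = 85 × 20 = 1700.00, centroid at (60.50, 110.00).
ΣA = 5560.00 in², ΣAx_c = 225140.00 in³, ΣAy_c = 333600.00 in³.
x_c = 225140.00/5560.00 = 40.49 in; y_c = 333600.00/5560.00 = 60.00 in.

x_c = 40.49 in, y_c = 60.00 in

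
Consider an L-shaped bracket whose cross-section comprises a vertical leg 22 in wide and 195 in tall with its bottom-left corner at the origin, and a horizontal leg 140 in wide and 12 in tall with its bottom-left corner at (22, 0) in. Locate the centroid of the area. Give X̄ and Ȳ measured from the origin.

vertical leg: A = 22 × 195 = 4290.00, centroid at (11.00, 97.50).
horizontal leg: A = 140 × 12 = 1680.00, centroid at (92.00, 6.00).
ΣA = 5970.00 in²
ΣAX̄ = (4290.00)(11.00) + (1680.00)(92.00) = 201750.00 in³
ΣAȲ = (4290.00)(97.50) + (1680.00)(6.00) = 428355.00 in³
X̄ = 201750.00 / 5970.00 = 33.79 in
Ȳ = 428355.00 / 5970.00 = 71.75 in

X̄ = 33.79 in, Ȳ = 71.75 in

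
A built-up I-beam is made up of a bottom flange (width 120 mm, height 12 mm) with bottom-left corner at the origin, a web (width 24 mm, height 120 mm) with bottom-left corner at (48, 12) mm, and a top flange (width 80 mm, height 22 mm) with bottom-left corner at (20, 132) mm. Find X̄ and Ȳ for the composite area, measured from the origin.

X̄ = 60.00 mm, Ȳ = 76.92 mm

Part | A | x̄ᵢ | ȳᵢ | A·x̄ᵢ | A·ȳᵢ
bottom flange | 1440.00 | 60.00 | 6.00 | 86400.00 | 8640.00
web | 2880.00 | 60.00 | 72.00 | 172800.00 | 207360.00
top flange | 1760.00 | 60.00 | 143.00 | 105600.00 | 251680.00
Σ | 6080.00 |  |  | 364800.00 | 467680.00
X̄ = 364800.00 / 6080.00 = 60.00 mm
Ȳ = 467680.00 / 6080.00 = 76.92 mm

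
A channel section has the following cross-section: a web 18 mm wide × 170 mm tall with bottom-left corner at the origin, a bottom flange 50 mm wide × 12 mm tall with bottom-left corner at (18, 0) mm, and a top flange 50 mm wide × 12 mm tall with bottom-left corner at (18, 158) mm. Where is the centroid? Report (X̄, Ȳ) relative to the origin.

web: A = 18 × 170 = 3060.00, centroid at (9.00, 85.00).
bottom flange: A = 50 × 12 = 600.00, centroid at (43.00, 6.00).
top flange: A = 50 × 12 = 600.00, centroid at (43.00, 164.00).
ΣA = 4260.00 mm²
ΣAX̄ = (3060.00)(9.00) + (600.00)(43.00) + (600.00)(43.00) = 79140.00 mm³
ΣAȲ = (3060.00)(85.00) + (600.00)(6.00) + (600.00)(164.00) = 362100.00 mm³
X̄ = 79140.00 / 4260.00 = 18.58 mm
Ȳ = 362100.00 / 4260.00 = 85.00 mm

X̄ = 18.58 mm, Ȳ = 85.00 mm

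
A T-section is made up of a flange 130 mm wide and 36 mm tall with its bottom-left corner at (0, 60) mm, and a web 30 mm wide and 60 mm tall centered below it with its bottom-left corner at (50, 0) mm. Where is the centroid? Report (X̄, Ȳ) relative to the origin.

X̄ = 65.00 mm, Ȳ = 64.67 mm

web: A = 30 × 60 = 1800.00, centroid at (65.00, 30.00).
flange: A = 130 × 36 = 4680.00, centroid at (65.00, 78.00).
ΣA = 6480.00 mm²
ΣAX̄ = (1800.00)(65.00) + (4680.00)(65.00) = 421200.00 mm³
ΣAȲ = (1800.00)(30.00) + (4680.00)(78.00) = 419040.00 mm³
X̄ = 421200.00 / 6480.00 = 65.00 mm
Ȳ = 419040.00 / 6480.00 = 64.67 mm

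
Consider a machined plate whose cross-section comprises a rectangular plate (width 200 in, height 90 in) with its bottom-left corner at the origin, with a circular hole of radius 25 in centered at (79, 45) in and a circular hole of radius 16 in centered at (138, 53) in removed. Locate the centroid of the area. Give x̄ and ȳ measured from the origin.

plate: A = 200 × 90 = 18000.00, centroid at (100.00, 45.00).
hole 1: A = −π·25² = -1963.50, centroid at (79.00, 45.00).
hole 2: A = −π·16² = -804.25, centroid at (138.00, 53.00).
ΣA = 15232.26 in², ΣAx̄ = 1533897.68 in³, ΣAȳ = 679017.58 in³.
x̄ = 1533897.68/15232.26 = 100.70 in; ȳ = 679017.58/15232.26 = 44.58 in.

x̄ = 100.70 in, ȳ = 44.58 in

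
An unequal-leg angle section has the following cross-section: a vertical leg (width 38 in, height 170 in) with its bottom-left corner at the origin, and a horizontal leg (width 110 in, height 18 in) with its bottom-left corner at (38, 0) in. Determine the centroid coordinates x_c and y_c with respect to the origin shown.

vertical leg: A = 38 × 170 = 6460.00, centroid at (19.00, 85.00).
horizontal leg: A = 110 × 18 = 1980.00, centroid at (93.00, 9.00).
ΣA = 8440.00 in²
ΣAx_c = (6460.00)(19.00) + (1980.00)(93.00) = 306880.00 in³
ΣAy_c = (6460.00)(85.00) + (1980.00)(9.00) = 566920.00 in³
x_c = 306880.00 / 8440.00 = 36.36 in
y_c = 566920.00 / 8440.00 = 67.17 in

x_c = 36.36 in, y_c = 67.17 in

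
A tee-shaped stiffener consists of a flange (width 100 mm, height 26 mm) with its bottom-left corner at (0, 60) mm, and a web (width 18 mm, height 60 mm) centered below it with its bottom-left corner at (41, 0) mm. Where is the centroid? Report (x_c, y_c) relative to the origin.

Part | A | x̄ᵢ | ȳᵢ | A·x̄ᵢ | A·ȳᵢ
web | 1080.00 | 50.00 | 30.00 | 54000.00 | 32400.00
flange | 2600.00 | 50.00 | 73.00 | 130000.00 | 189800.00
Σ | 3680.00 |  |  | 184000.00 | 222200.00
x_c = 184000.00 / 3680.00 = 50.00 mm
y_c = 222200.00 / 3680.00 = 60.38 mm

x_c = 50.00 mm, y_c = 60.38 mm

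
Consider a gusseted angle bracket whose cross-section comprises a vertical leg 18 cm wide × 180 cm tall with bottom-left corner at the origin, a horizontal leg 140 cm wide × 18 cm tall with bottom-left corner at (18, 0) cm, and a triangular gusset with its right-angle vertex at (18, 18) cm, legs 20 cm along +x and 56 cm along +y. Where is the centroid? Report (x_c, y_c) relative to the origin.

x_c = 41.89 cm, y_c = 52.98 cm

Part | A | x̄ᵢ | ȳᵢ | A·x̄ᵢ | A·ȳᵢ
vertical leg | 3240.00 | 9.00 | 90.00 | 29160.00 | 291600.00
horizontal leg | 2520.00 | 88.00 | 9.00 | 221760.00 | 22680.00
gusset | 560.00 | 24.67 | 36.67 | 13813.33 | 20533.33
Σ | 6320.00 |  |  | 264733.33 | 334813.33
x_c = 264733.33 / 6320.00 = 41.89 cm
y_c = 334813.33 / 6320.00 = 52.98 cm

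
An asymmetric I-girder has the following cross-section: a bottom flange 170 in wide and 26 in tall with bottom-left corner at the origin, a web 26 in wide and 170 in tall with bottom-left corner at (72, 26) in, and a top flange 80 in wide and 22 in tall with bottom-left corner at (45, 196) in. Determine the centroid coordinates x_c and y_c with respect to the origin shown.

x_c = 85.00 in, y_c = 86.08 in

Part | A | x̄ᵢ | ȳᵢ | A·x̄ᵢ | A·ȳᵢ
bottom flange | 4420.00 | 85.00 | 13.00 | 375700.00 | 57460.00
web | 4420.00 | 85.00 | 111.00 | 375700.00 | 490620.00
top flange | 1760.00 | 85.00 | 207.00 | 149600.00 | 364320.00
Σ | 10600.00 |  |  | 901000.00 | 912400.00
x_c = 901000.00 / 10600.00 = 85.00 in
y_c = 912400.00 / 10600.00 = 86.08 in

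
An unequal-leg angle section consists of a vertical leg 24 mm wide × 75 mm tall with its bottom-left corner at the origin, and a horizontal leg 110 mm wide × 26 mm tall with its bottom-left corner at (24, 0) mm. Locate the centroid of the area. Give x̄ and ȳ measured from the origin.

x̄ = 53.12 mm, ȳ = 22.46 mm

vertical leg: A = 24 × 75 = 1800.00, centroid at (12.00, 37.50).
horizontal leg: A = 110 × 26 = 2860.00, centroid at (79.00, 13.00).
ΣA = 4660.00 mm², ΣAx̄ = 247540.00 mm³, ΣAȳ = 104680.00 mm³.
x̄ = 247540.00/4660.00 = 53.12 mm; ȳ = 104680.00/4660.00 = 22.46 mm.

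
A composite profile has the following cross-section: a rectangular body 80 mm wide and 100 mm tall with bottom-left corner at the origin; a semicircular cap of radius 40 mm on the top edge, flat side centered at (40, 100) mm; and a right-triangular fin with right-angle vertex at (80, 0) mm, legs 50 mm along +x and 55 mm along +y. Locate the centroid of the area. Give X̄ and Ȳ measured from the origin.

Part | A | x̄ᵢ | ȳᵢ | A·x̄ᵢ | A·ȳᵢ
rectangular body | 8000.00 | 40.00 | 50.00 | 320000.00 | 400000.00
semicircular top | 2513.27 | 40.00 | 116.98 | 100530.96 | 293994.08
triangular fin | 1375.00 | 96.67 | 18.33 | 132916.67 | 25208.33
Σ | 11888.27 |  |  | 553447.63 | 719202.41
X̄ = 553447.63 / 11888.27 = 46.55 mm
Ȳ = 719202.41 / 11888.27 = 60.50 mm

X̄ = 46.55 mm, Ȳ = 60.50 mm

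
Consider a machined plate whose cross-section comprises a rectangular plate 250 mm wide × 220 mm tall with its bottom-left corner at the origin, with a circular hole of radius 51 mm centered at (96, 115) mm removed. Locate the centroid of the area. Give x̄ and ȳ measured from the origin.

Part | A | x̄ᵢ | ȳᵢ | A·x̄ᵢ | A·ȳᵢ
plate | 55000.00 | 125.00 | 110.00 | 6875000.00 | 6050000.00
hole | -8171.28 | 96.00 | 115.00 | -784443.12 | -939697.49
Σ | 46828.72 |  |  | 6090556.88 | 5110302.51
x̄ = 6090556.88 / 46828.72 = 130.06 mm
ȳ = 5110302.51 / 46828.72 = 109.13 mm

x̄ = 130.06 mm, ȳ = 109.13 mm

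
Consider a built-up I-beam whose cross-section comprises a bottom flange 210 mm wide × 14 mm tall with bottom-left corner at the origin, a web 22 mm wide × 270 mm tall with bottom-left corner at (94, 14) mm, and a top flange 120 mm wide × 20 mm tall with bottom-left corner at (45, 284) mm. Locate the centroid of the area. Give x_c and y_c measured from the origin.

x_c = 105.00 mm, y_c = 142.84 mm

bottom flange: A = 210 × 14 = 2940.00, centroid at (105.00, 7.00).
web: A = 22 × 270 = 5940.00, centroid at (105.00, 149.00).
top flange: A = 120 × 20 = 2400.00, centroid at (105.00, 294.00).
ΣA = 11280.00 mm², ΣAx_c = 1184400.00 mm³, ΣAy_c = 1611240.00 mm³.
x_c = 1184400.00/11280.00 = 105.00 mm; y_c = 1611240.00/11280.00 = 142.84 mm.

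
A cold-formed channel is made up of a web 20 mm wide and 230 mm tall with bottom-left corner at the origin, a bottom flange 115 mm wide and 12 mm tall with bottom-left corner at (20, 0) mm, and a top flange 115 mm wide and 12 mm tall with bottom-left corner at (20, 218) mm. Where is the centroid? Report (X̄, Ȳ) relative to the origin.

X̄ = 35.31 mm, Ȳ = 115.00 mm

Part | A | x̄ᵢ | ȳᵢ | A·x̄ᵢ | A·ȳᵢ
web | 4600.00 | 10.00 | 115.00 | 46000.00 | 529000.00
bottom flange | 1380.00 | 77.50 | 6.00 | 106950.00 | 8280.00
top flange | 1380.00 | 77.50 | 224.00 | 106950.00 | 309120.00
Σ | 7360.00 |  |  | 259900.00 | 846400.00
X̄ = 259900.00 / 7360.00 = 35.31 mm
Ȳ = 846400.00 / 7360.00 = 115.00 mm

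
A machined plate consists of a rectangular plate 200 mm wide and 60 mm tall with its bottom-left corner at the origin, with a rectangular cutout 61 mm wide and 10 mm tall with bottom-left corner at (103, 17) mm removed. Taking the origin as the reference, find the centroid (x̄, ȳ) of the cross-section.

plate: A = 200 × 60 = 12000.00, centroid at (100.00, 30.00).
hole: A = −(61 × 10) = -610.00, centroid at (133.50, 22.00).
ΣA = 11390.00 mm²
ΣAx̄ = (12000.00)(100.00) + (-610.00)(133.50) = 1118565.00 mm³
ΣAȳ = (12000.00)(30.00) + (-610.00)(22.00) = 346580.00 mm³
x̄ = 1118565.00 / 11390.00 = 98.21 mm
ȳ = 346580.00 / 11390.00 = 30.43 mm

x̄ = 98.21 mm, ȳ = 30.43 mm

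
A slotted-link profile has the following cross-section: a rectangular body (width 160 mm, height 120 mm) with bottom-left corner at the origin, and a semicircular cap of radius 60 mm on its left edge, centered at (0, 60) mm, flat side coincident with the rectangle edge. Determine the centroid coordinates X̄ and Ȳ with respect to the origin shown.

X̄ = 56.01 mm, Ȳ = 60.00 mm

rectangular body: A = 160 × 120 = 19200.00, centroid at (80.00, 60.00).
semicircular end: A = ½π·60² = 5654.87, centroid at (-25.46, 60.00).
ΣA = 24854.87 mm², ΣAX̄ = 1392000.00 mm³, ΣAȲ = 1491292.01 mm³.
X̄ = 1392000.00/24854.87 = 56.01 mm; Ȳ = 1491292.01/24854.87 = 60.00 mm.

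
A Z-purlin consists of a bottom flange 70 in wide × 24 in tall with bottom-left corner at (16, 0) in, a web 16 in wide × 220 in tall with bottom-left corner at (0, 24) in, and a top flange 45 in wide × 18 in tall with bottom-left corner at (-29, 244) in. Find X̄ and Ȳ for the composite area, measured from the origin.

X̄ = 18.07 in, Ȳ = 115.94 in

Part | A | x̄ᵢ | ȳᵢ | A·x̄ᵢ | A·ȳᵢ
bottom flange | 1680.00 | 51.00 | 12.00 | 85680.00 | 20160.00
web | 3520.00 | 8.00 | 134.00 | 28160.00 | 471680.00
top flange | 810.00 | -6.50 | 253.00 | -5265.00 | 204930.00
Σ | 6010.00 |  |  | 108575.00 | 696770.00
X̄ = 108575.00 / 6010.00 = 18.07 in
Ȳ = 696770.00 / 6010.00 = 115.94 in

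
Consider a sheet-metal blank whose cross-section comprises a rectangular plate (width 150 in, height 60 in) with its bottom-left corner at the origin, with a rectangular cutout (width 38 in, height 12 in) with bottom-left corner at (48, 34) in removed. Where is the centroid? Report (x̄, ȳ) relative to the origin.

plate: A = 150 × 60 = 9000.00, centroid at (75.00, 30.00).
hole: A = −(38 × 12) = -456.00, centroid at (67.00, 40.00).
ΣA = 8544.00 in²
ΣAx̄ = (9000.00)(75.00) + (-456.00)(67.00) = 644448.00 in³
ΣAȳ = (9000.00)(30.00) + (-456.00)(40.00) = 251760.00 in³
x̄ = 644448.00 / 8544.00 = 75.43 in
ȳ = 251760.00 / 8544.00 = 29.47 in

x̄ = 75.43 in, ȳ = 29.47 in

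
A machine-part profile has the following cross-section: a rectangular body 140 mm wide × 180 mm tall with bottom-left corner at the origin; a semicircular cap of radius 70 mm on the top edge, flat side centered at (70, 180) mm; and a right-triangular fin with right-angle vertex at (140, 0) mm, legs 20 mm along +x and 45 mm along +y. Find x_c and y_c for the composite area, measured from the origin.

rectangular body: A = 140 × 180 = 25200.00, centroid at (70.00, 90.00).
semicircular top: A = ½π·70² = 7696.90, centroid at (70.00, 209.71).
triangular fin: A = ½·20·45 = 450.00, centroid at (146.67, 15.00).
ΣA = 33346.90 mm², ΣAx_c = 2368783.14 mm³, ΣAy_c = 3888859.03 mm³.
x_c = 2368783.14/33346.90 = 71.03 mm; y_c = 3888859.03/33346.90 = 116.62 mm.

x_c = 71.03 mm, y_c = 116.62 mm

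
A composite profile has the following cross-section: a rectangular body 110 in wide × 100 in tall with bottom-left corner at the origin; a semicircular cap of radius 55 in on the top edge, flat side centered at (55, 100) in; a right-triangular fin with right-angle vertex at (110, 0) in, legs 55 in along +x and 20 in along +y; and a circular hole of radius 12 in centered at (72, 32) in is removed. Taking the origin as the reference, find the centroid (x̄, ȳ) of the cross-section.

x̄ = 57.06 in, ȳ = 71.00 in

rectangular body: A = 110 × 100 = 11000.00, centroid at (55.00, 50.00).
semicircular top: A = ½π·55² = 4751.66, centroid at (55.00, 123.34).
triangular fin: A = ½·55·20 = 550.00, centroid at (128.33, 6.67).
hole: A = −π·12² = -452.39, centroid at (72.00, 32.00).
ΣA = 15849.27 in², ΣAx̄ = 904352.54 in³, ΣAȳ = 1125272.76 in³.
x̄ = 904352.54/15849.27 = 57.06 in; ȳ = 1125272.76/15849.27 = 71.00 in.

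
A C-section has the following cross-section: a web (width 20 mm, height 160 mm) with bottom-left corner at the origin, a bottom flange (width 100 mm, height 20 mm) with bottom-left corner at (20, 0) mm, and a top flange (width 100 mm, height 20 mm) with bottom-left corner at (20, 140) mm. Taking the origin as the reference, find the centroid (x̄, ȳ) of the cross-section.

web: A = 20 × 160 = 3200.00, centroid at (10.00, 80.00).
bottom flange: A = 100 × 20 = 2000.00, centroid at (70.00, 10.00).
top flange: A = 100 × 20 = 2000.00, centroid at (70.00, 150.00).
ΣA = 7200.00 mm²
ΣAx̄ = (3200.00)(10.00) + (2000.00)(70.00) + (2000.00)(70.00) = 312000.00 mm³
ΣAȳ = (3200.00)(80.00) + (2000.00)(10.00) + (2000.00)(150.00) = 576000.00 mm³
x̄ = 312000.00 / 7200.00 = 43.33 mm
ȳ = 576000.00 / 7200.00 = 80.00 mm

x̄ = 43.33 mm, ȳ = 80.00 mm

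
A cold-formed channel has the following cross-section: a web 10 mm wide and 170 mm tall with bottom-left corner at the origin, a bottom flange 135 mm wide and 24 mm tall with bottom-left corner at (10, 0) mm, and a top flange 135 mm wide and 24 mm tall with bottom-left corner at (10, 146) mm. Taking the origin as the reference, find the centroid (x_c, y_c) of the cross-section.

x_c = 62.43 mm, y_c = 85.00 mm

Part | A | x̄ᵢ | ȳᵢ | A·x̄ᵢ | A·ȳᵢ
web | 1700.00 | 5.00 | 85.00 | 8500.00 | 144500.00
bottom flange | 3240.00 | 77.50 | 12.00 | 251100.00 | 38880.00
top flange | 3240.00 | 77.50 | 158.00 | 251100.00 | 511920.00
Σ | 8180.00 |  |  | 510700.00 | 695300.00
x_c = 510700.00 / 8180.00 = 62.43 mm
y_c = 695300.00 / 8180.00 = 85.00 mm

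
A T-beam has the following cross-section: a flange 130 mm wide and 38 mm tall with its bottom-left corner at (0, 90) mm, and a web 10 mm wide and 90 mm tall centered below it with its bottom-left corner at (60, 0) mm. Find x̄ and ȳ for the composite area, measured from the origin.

x̄ = 65.00 mm, ȳ = 99.14 mm

web: A = 10 × 90 = 900.00, centroid at (65.00, 45.00).
flange: A = 130 × 38 = 4940.00, centroid at (65.00, 109.00).
ΣA = 5840.00 mm², ΣAx̄ = 379600.00 mm³, ΣAȳ = 578960.00 mm³.
x̄ = 379600.00/5840.00 = 65.00 mm; ȳ = 578960.00/5840.00 = 99.14 mm.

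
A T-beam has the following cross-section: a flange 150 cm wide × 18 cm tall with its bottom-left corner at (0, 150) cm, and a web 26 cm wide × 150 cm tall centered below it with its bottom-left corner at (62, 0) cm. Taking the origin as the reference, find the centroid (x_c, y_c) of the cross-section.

x_c = 75.00 cm, y_c = 109.36 cm

Part | A | x̄ᵢ | ȳᵢ | A·x̄ᵢ | A·ȳᵢ
web | 3900.00 | 75.00 | 75.00 | 292500.00 | 292500.00
flange | 2700.00 | 75.00 | 159.00 | 202500.00 | 429300.00
Σ | 6600.00 |  |  | 495000.00 | 721800.00
x_c = 495000.00 / 6600.00 = 75.00 cm
y_c = 721800.00 / 6600.00 = 109.36 cm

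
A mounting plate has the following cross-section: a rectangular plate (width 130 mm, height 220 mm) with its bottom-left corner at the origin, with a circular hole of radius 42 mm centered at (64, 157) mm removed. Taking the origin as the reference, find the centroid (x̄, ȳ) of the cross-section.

x̄ = 65.24 mm, ȳ = 98.70 mm

Part | A | x̄ᵢ | ȳᵢ | A·x̄ᵢ | A·ȳᵢ
plate | 28600.00 | 65.00 | 110.00 | 1859000.00 | 3146000.00
hole | -5541.77 | 64.00 | 157.00 | -354673.24 | -870057.80
Σ | 23058.23 |  |  | 1504326.76 | 2275942.20
x̄ = 1504326.76 / 23058.23 = 65.24 mm
ȳ = 2275942.20 / 23058.23 = 98.70 mm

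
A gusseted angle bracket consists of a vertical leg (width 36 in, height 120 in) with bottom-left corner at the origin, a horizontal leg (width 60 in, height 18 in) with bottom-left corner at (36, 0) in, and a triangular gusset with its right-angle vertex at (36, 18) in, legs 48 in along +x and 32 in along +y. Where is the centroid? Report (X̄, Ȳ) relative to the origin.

vertical leg: A = 36 × 120 = 4320.00, centroid at (18.00, 60.00).
horizontal leg: A = 60 × 18 = 1080.00, centroid at (66.00, 9.00).
gusset: A = ½·48·32 = 768.00, centroid at (52.00, 28.67).
ΣA = 6168.00 in²
ΣAX̄ = (4320.00)(18.00) + (1080.00)(66.00) + (768.00)(52.00) = 188976.00 in³
ΣAȲ = (4320.00)(60.00) + (1080.00)(9.00) + (768.00)(28.67) = 290936.00 in³
X̄ = 188976.00 / 6168.00 = 30.64 in
Ȳ = 290936.00 / 6168.00 = 47.17 in

X̄ = 30.64 in, Ȳ = 47.17 in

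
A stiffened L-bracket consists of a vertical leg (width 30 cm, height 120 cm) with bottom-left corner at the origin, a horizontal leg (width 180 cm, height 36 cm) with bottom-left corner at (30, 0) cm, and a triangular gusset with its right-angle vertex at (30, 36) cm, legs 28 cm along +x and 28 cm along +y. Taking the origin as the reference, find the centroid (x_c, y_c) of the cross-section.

x_c = 80.88 cm, y_c = 33.46 cm

vertical leg: A = 30 × 120 = 3600.00, centroid at (15.00, 60.00).
horizontal leg: A = 180 × 36 = 6480.00, centroid at (120.00, 18.00).
gusset: A = ½·28·28 = 392.00, centroid at (39.33, 45.33).
ΣA = 10472.00 cm²
ΣAx_c = (3600.00)(15.00) + (6480.00)(120.00) + (392.00)(39.33) = 847018.67 cm³
ΣAy_c = (3600.00)(60.00) + (6480.00)(18.00) + (392.00)(45.33) = 350410.67 cm³
x_c = 847018.67 / 10472.00 = 80.88 cm
y_c = 350410.67 / 10472.00 = 33.46 cm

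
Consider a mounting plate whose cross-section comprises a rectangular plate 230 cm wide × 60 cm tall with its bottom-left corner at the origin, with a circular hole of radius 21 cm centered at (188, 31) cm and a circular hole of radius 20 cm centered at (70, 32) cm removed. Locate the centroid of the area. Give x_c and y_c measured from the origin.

x_c = 111.00 cm, y_c = 29.65 cm

plate: A = 230 × 60 = 13800.00, centroid at (115.00, 30.00).
hole 1: A = −π·21² = -1385.44, centroid at (188.00, 31.00).
hole 2: A = −π·20² = -1256.64, centroid at (70.00, 32.00).
ΣA = 11157.92 cm², ΣAx_c = 1238572.24 cm³, ΣAy_c = 330838.90 cm³.
x_c = 1238572.24/11157.92 = 111.00 cm; y_c = 330838.90/11157.92 = 29.65 cm.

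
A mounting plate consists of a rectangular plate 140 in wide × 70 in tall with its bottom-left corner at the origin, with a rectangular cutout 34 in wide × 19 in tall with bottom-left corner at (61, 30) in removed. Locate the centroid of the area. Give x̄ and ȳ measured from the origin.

x̄ = 69.44 in, ȳ = 34.68 in

plate: A = 140 × 70 = 9800.00, centroid at (70.00, 35.00).
hole: A = −(34 × 19) = -646.00, centroid at (78.00, 39.50).
ΣA = 9154.00 in²
ΣAx̄ = (9800.00)(70.00) + (-646.00)(78.00) = 635612.00 in³
ΣAȳ = (9800.00)(35.00) + (-646.00)(39.50) = 317483.00 in³
x̄ = 635612.00 / 9154.00 = 69.44 in
ȳ = 317483.00 / 9154.00 = 34.68 in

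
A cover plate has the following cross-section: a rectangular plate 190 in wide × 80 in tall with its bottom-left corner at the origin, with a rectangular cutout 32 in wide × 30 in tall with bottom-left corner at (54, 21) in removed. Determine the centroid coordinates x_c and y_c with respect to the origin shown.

plate: A = 190 × 80 = 15200.00, centroid at (95.00, 40.00).
hole: A = −(32 × 30) = -960.00, centroid at (70.00, 36.00).
ΣA = 14240.00 in², ΣAx_c = 1376800.00 in³, ΣAy_c = 573440.00 in³.
x_c = 1376800.00/14240.00 = 96.69 in; y_c = 573440.00/14240.00 = 40.27 in.

x_c = 96.69 in, y_c = 40.27 in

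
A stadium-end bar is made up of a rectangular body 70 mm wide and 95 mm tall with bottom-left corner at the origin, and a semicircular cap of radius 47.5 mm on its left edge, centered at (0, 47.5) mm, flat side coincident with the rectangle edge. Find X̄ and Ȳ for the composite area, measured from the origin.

rectangular body: A = 70 × 95 = 6650.00, centroid at (35.00, 47.50).
semicircular end: A = ½π·47.5² = 3544.11, centroid at (-20.16, 47.50).
ΣA = 10194.11 mm²
ΣAX̄ = (6650.00)(35.00) + (3544.11)(-20.16) = 161302.08 mm³
ΣAȲ = (6650.00)(47.50) + (3544.11)(47.50) = 484220.19 mm³
X̄ = 161302.08 / 10194.11 = 15.82 mm
Ȳ = 484220.19 / 10194.11 = 47.50 mm

X̄ = 15.82 mm, Ȳ = 47.50 mm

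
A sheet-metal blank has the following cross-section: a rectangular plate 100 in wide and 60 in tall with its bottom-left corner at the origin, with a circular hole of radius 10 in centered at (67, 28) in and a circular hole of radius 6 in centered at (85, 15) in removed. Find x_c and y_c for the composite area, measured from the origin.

x_c = 48.33 in, y_c = 30.42 in

plate: A = 100 × 60 = 6000.00, centroid at (50.00, 30.00).
hole 1: A = −π·10² = -314.16, centroid at (67.00, 28.00).
hole 2: A = −π·6² = -113.10, centroid at (85.00, 15.00).
ΣA = 5572.74 in², ΣAx_c = 269338.06 in³, ΣAy_c = 169507.08 in³.
x_c = 269338.06/5572.74 = 48.33 in; y_c = 169507.08/5572.74 = 30.42 in.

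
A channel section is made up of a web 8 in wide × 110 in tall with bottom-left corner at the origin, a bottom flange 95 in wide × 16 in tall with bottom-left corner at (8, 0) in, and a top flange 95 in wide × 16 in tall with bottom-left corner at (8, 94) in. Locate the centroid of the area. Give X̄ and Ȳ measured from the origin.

web: A = 8 × 110 = 880.00, centroid at (4.00, 55.00).
bottom flange: A = 95 × 16 = 1520.00, centroid at (55.50, 8.00).
top flange: A = 95 × 16 = 1520.00, centroid at (55.50, 102.00).
ΣA = 3920.00 in²
ΣAX̄ = (880.00)(4.00) + (1520.00)(55.50) + (1520.00)(55.50) = 172240.00 in³
ΣAȲ = (880.00)(55.00) + (1520.00)(8.00) + (1520.00)(102.00) = 215600.00 in³
X̄ = 172240.00 / 3920.00 = 43.94 in
Ȳ = 215600.00 / 3920.00 = 55.00 in

X̄ = 43.94 in, Ȳ = 55.00 in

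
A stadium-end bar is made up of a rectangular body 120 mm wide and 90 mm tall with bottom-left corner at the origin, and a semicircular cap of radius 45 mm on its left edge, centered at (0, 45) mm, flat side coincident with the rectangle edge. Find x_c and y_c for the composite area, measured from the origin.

rectangular body: A = 120 × 90 = 10800.00, centroid at (60.00, 45.00).
semicircular end: A = ½π·45² = 3180.86, centroid at (-19.10, 45.00).
ΣA = 13980.86 mm², ΣAx_c = 587250.00 mm³, ΣAy_c = 629138.82 mm³.
x_c = 587250.00/13980.86 = 42.00 mm; y_c = 629138.82/13980.86 = 45.00 mm.

x_c = 42.00 mm, y_c = 45.00 mm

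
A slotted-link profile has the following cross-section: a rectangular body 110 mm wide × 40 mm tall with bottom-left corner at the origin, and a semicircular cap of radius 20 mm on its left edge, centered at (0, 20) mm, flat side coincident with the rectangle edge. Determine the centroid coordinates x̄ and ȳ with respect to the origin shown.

rectangular body: A = 110 × 40 = 4400.00, centroid at (55.00, 20.00).
semicircular end: A = ½π·20² = 628.32, centroid at (-8.49, 20.00).
ΣA = 5028.32 mm²
ΣAx̄ = (4400.00)(55.00) + (628.32)(-8.49) = 236666.67 mm³
ΣAȳ = (4400.00)(20.00) + (628.32)(20.00) = 100566.37 mm³
x̄ = 236666.67 / 5028.32 = 47.07 mm
ȳ = 100566.37 / 5028.32 = 20.00 mm

x̄ = 47.07 mm, ȳ = 20.00 mm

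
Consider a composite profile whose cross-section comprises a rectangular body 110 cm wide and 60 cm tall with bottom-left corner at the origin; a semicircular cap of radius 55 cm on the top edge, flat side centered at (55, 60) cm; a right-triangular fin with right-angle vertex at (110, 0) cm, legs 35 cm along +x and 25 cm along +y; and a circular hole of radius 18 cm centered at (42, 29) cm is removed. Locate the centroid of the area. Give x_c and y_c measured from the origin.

Part | A | x̄ᵢ | ȳᵢ | A·x̄ᵢ | A·ȳᵢ
rectangular body | 6600.00 | 55.00 | 30.00 | 363000.00 | 198000.00
semicircular top | 4751.66 | 55.00 | 83.34 | 261341.24 | 396016.20
triangular fin | 437.50 | 121.67 | 8.33 | 53229.17 | 3645.83
hole | -1017.88 | 42.00 | 29.00 | -42750.79 | -29518.40
Σ | 10771.28 |  |  | 634819.61 | 568143.63
x_c = 634819.61 / 10771.28 = 58.94 cm
y_c = 568143.63 / 10771.28 = 52.75 cm

x_c = 58.94 cm, y_c = 52.75 cm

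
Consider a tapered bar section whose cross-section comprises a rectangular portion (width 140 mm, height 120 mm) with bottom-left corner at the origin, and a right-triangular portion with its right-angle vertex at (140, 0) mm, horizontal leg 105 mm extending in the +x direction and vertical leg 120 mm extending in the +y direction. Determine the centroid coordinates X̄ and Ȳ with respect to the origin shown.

Part | A | x̄ᵢ | ȳᵢ | A·x̄ᵢ | A·ȳᵢ
rectangular portion | 16800.00 | 70.00 | 60.00 | 1176000.00 | 1008000.00
triangular portion | 6300.00 | 175.00 | 40.00 | 1102500.00 | 252000.00
Σ | 23100.00 |  |  | 2278500.00 | 1260000.00
X̄ = 2278500.00 / 23100.00 = 98.64 mm
Ȳ = 1260000.00 / 23100.00 = 54.55 mm

X̄ = 98.64 mm, Ȳ = 54.55 mm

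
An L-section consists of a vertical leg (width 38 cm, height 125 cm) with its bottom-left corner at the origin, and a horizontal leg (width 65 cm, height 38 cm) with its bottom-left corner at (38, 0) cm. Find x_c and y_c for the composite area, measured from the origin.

Part | A | x̄ᵢ | ȳᵢ | A·x̄ᵢ | A·ȳᵢ
vertical leg | 4750.00 | 19.00 | 62.50 | 90250.00 | 296875.00
horizontal leg | 2470.00 | 70.50 | 19.00 | 174135.00 | 46930.00
Σ | 7220.00 |  |  | 264385.00 | 343805.00
x_c = 264385.00 / 7220.00 = 36.62 cm
y_c = 343805.00 / 7220.00 = 47.62 cm

x_c = 36.62 cm, y_c = 47.62 cm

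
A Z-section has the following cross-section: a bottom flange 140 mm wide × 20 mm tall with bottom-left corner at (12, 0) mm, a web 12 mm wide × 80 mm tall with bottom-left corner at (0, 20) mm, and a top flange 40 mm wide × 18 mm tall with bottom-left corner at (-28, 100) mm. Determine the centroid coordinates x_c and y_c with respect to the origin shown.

Part | A | x̄ᵢ | ȳᵢ | A·x̄ᵢ | A·ȳᵢ
bottom flange | 2800.00 | 82.00 | 10.00 | 229600.00 | 28000.00
web | 960.00 | 6.00 | 60.00 | 5760.00 | 57600.00
top flange | 720.00 | -8.00 | 109.00 | -5760.00 | 78480.00
Σ | 4480.00 |  |  | 229600.00 | 164080.00
x_c = 229600.00 / 4480.00 = 51.25 mm
y_c = 164080.00 / 4480.00 = 36.62 mm

x_c = 51.25 mm, y_c = 36.62 mm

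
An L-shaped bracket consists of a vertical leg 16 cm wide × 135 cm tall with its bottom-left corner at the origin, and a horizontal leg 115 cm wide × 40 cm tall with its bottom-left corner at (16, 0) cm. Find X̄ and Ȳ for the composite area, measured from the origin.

X̄ = 52.57 cm, Ȳ = 35.18 cm

vertical leg: A = 16 × 135 = 2160.00, centroid at (8.00, 67.50).
horizontal leg: A = 115 × 40 = 4600.00, centroid at (73.50, 20.00).
ΣA = 6760.00 cm², ΣAX̄ = 355380.00 cm³, ΣAȲ = 237800.00 cm³.
X̄ = 355380.00/6760.00 = 52.57 cm; Ȳ = 237800.00/6760.00 = 35.18 cm.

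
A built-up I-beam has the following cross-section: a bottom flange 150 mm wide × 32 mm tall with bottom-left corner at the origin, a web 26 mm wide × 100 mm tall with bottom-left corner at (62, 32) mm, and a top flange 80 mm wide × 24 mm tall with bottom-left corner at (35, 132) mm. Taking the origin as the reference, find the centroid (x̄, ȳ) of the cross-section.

x̄ = 75.00 mm, ȳ = 60.78 mm

bottom flange: A = 150 × 32 = 4800.00, centroid at (75.00, 16.00).
web: A = 26 × 100 = 2600.00, centroid at (75.00, 82.00).
top flange: A = 80 × 24 = 1920.00, centroid at (75.00, 144.00).
ΣA = 9320.00 mm², ΣAx̄ = 699000.00 mm³, ΣAȳ = 566480.00 mm³.
x̄ = 699000.00/9320.00 = 75.00 mm; ȳ = 566480.00/9320.00 = 60.78 mm.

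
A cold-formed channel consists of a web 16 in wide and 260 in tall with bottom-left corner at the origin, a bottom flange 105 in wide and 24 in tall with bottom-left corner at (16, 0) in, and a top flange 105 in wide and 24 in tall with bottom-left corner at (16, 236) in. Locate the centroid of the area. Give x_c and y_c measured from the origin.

web: A = 16 × 260 = 4160.00, centroid at (8.00, 130.00).
bottom flange: A = 105 × 24 = 2520.00, centroid at (68.50, 12.00).
top flange: A = 105 × 24 = 2520.00, centroid at (68.50, 248.00).
ΣA = 9200.00 in², ΣAx_c = 378520.00 in³, ΣAy_c = 1196000.00 in³.
x_c = 378520.00/9200.00 = 41.14 in; y_c = 1196000.00/9200.00 = 130.00 in.

x_c = 41.14 in, y_c = 130.00 in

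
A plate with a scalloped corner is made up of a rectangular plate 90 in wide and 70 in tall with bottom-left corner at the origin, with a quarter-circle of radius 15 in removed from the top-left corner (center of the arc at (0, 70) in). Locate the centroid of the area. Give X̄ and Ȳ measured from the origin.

Part | A | x̄ᵢ | ȳᵢ | A·x̄ᵢ | A·ȳᵢ
plate | 6300.00 | 45.00 | 35.00 | 283500.00 | 220500.00
removed quarter-circle | -176.71 | 6.37 | 63.63 | -1125.00 | -11245.02
Σ | 6123.29 |  |  | 282375.00 | 209254.98
X̄ = 282375.00 / 6123.29 = 46.11 in
Ȳ = 209254.98 / 6123.29 = 34.17 in

X̄ = 46.11 in, Ȳ = 34.17 in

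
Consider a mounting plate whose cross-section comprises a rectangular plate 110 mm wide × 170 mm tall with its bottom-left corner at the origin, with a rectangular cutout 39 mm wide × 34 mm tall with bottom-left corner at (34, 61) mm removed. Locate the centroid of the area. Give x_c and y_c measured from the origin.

plate: A = 110 × 170 = 18700.00, centroid at (55.00, 85.00).
hole: A = −(39 × 34) = -1326.00, centroid at (53.50, 78.00).
ΣA = 17374.00 mm², ΣAx_c = 957559.00 mm³, ΣAy_c = 1486072.00 mm³.
x_c = 957559.00/17374.00 = 55.11 mm; y_c = 1486072.00/17374.00 = 85.53 mm.

x_c = 55.11 mm, y_c = 85.53 mm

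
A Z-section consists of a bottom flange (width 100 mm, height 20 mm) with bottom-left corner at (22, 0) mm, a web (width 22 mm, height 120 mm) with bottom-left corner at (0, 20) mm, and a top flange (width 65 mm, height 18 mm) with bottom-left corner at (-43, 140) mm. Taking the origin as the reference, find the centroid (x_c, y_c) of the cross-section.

x_c = 27.67 mm, y_c = 69.80 mm

Part | A | x̄ᵢ | ȳᵢ | A·x̄ᵢ | A·ȳᵢ
bottom flange | 2000.00 | 72.00 | 10.00 | 144000.00 | 20000.00
web | 2640.00 | 11.00 | 80.00 | 29040.00 | 211200.00
top flange | 1170.00 | -10.50 | 149.00 | -12285.00 | 174330.00
Σ | 5810.00 |  |  | 160755.00 | 405530.00
x_c = 160755.00 / 5810.00 = 27.67 mm
y_c = 405530.00 / 5810.00 = 69.80 mm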